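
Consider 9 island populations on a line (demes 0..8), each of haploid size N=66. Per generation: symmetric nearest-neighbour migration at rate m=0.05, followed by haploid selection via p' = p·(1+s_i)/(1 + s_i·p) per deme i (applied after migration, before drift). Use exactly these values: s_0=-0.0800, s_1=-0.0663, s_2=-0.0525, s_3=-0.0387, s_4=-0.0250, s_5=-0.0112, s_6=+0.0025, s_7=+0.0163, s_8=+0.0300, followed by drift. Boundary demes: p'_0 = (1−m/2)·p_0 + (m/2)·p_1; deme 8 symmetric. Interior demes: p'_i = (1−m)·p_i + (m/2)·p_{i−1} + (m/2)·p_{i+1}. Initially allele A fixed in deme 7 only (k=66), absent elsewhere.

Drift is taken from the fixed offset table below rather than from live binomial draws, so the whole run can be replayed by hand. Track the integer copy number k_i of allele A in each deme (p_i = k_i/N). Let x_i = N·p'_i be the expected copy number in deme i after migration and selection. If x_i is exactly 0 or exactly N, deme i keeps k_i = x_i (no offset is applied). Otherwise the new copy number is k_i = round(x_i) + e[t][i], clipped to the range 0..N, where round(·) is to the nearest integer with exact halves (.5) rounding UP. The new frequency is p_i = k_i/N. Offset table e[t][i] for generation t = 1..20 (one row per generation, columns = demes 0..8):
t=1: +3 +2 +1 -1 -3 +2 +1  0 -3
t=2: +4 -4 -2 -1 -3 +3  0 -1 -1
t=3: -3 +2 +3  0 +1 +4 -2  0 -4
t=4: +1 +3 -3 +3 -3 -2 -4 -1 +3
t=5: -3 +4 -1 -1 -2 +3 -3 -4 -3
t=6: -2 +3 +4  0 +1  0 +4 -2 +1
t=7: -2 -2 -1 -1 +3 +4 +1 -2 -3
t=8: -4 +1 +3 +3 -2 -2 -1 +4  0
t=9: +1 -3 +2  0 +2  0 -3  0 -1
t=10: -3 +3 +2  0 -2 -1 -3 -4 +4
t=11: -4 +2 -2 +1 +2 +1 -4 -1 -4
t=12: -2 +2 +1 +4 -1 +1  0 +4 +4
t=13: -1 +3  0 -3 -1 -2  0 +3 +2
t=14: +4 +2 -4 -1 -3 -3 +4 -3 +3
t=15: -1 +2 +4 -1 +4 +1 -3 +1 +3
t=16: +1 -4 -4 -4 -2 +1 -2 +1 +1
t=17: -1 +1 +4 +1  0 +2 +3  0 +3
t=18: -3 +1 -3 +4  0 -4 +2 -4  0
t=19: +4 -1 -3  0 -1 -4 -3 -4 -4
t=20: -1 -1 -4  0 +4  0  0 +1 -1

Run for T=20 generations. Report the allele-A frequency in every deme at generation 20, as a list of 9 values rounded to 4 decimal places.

[0.0455, 0.0606, 0.0000, 0.0758, 0.0758, 0.0152, 0.1212, 0.3788, 0.3485]

t=0: k=[0 0 0 0 0 0 0 66 0]
t=1: x=[0.0000 0.0000 0.0000 0.0000 0.0000 0.0000 1.6540 62.7503 1.6982] k=[0 0 0 0 0 0 3 63 0]
t=2: x=[0.0000 0.0000 0.0000 0.0000 0.0000 0.0742 4.4353 60.0136 1.6211] k=[0 0 0 0 0 3 4 59 1]
t=3: x=[0.0000 0.0000 0.0000 0.0000 0.0731 2.9184 5.3623 56.3094 2.5207] k=[0 0 0 0 1 7 3 56 0]
t=4: x=[0.0000 0.0000 0.0000 0.0240 1.0973 6.6821 4.4353 53.4403 1.4411] k=[0 0 0 3 0 5 0 52 4]
t=5: x=[0.0000 0.0000 0.0711 2.7443 0.1950 4.7006 1.4285 49.6993 5.3434] k=[0 0 0 2 0 8 0 46 2]
t=6: x=[0.0000 0.0000 0.0474 1.8285 0.2438 7.5246 1.3533 43.9878 3.1885] k=[0 0 4 2 1 8 5 42 4]
t=7: x=[0.0000 0.0934 3.6591 1.9489 1.1705 7.6733 6.0136 40.3789 5.0871] k=[0 0 3 1 4 12 7 38 2]
t=8: x=[0.0000 0.0700 2.7303 1.0822 4.0282 11.5672 7.9174 36.5889 2.9831] k=[0 1 6 4 2 10 7 41 3]
t=9: x=[0.0230 1.0282 5.5449 3.8542 2.1956 9.6320 7.9424 39.4570 4.0612] k=[1 0 8 4 4 10 5 39 3]
t=10: x=[0.8981 0.2101 7.3407 3.9508 4.0526 9.6320 5.9886 37.5121 4.0099] k=[0 3 9 4 2 9 3 34 8]
t=11: x=[0.0690 2.8800 8.3247 3.9267 2.1712 8.5905 3.9342 32.8418 8.8746] k=[0 5 6 5 4 10 0 32 5]
t=12: x=[0.1150 4.5978 5.6644 4.8206 4.0771 9.5080 1.0526 30.7904 5.8302] k=[0 7 7 9 3 11 1 35 10]
t=13: x=[0.1610 6.4165 6.7175 8.5033 3.2704 10.4505 2.1051 33.7917 10.8912] k=[0 9 7 6 2 8 2 37 13]
t=14: x=[0.2071 8.2186 6.6936 5.7156 2.1956 7.6237 3.0322 35.7900 13.9219] k=[4 10 3 5 0 5 7 33 17]
t=15: x=[3.8373 9.1222 3.0635 4.6514 0.2438 4.8739 7.6168 32.2166 17.7814] k=[3 11 7 4 4 6 5 33 21]
t=16: x=[2.9555 10.0991 6.6936 3.9267 3.9548 5.8645 5.7381 32.2666 21.7286] k=[4 6 3 0 2 7 4 33 23]
t=17: x=[3.7444 5.5181 2.8493 0.1202 2.0247 6.7316 4.8111 32.2916 23.6971] k=[3 7 7 1 2 9 8 32 27]
t=18: x=[2.8628 6.4875 6.5259 1.1303 2.0980 8.7145 8.6437 31.5412 27.5985] k=[0 7 4 5 2 5 11 28 28]
t=19: x=[0.1610 6.3455 3.8975 4.7239 2.0980 5.0225 11.2984 27.8349 28.4776] k=[4 5 1 5 1 1 8 24 24]
t=20: x=[3.7212 4.5742 1.1381 4.6273 1.0729 1.1621 8.2430 23.8457 24.4532] k=[3 4 0 5 5 1 8 25 23]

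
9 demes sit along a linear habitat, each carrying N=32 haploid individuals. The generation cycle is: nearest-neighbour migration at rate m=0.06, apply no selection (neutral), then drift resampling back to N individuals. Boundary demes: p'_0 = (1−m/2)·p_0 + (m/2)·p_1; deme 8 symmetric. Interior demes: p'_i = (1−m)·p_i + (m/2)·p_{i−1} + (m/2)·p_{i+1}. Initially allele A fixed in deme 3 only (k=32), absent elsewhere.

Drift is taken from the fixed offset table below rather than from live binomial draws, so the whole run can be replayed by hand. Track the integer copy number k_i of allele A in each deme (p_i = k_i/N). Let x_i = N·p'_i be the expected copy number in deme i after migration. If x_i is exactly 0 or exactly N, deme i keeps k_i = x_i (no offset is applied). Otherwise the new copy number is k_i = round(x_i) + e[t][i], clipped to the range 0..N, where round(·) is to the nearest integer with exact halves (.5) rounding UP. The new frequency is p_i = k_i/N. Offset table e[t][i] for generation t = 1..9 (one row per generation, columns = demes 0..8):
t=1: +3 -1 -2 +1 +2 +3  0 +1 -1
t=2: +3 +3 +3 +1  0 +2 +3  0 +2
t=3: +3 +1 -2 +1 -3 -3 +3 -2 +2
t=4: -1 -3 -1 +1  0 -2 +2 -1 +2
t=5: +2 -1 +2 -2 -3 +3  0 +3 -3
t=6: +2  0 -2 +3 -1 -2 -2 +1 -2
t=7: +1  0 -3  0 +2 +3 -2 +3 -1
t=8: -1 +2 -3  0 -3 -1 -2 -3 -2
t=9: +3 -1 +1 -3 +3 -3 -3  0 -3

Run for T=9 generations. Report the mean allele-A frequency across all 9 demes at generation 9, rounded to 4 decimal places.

0.1285

t=0: k=[0 0 0 32 0 0 0 0 0]
t=1: x=[0.0000 0.0000 0.9600 30.0800 0.9600 0.0000 0.0000 0.0000 0.0000] k=[0 0 0 31 3 0 0 0 0]
t=2: x=[0.0000 0.0000 0.9300 29.2300 3.7500 0.0900 0.0000 0.0000 0.0000] k=[0 0 4 30 4 2 0 0 0]
t=3: x=[0.0000 0.1200 4.6600 28.4400 4.7200 2.0000 0.0600 0.0000 0.0000] k=[0 1 3 29 2 0 3 0 0]
t=4: x=[0.0300 1.0300 3.7200 27.4100 2.7500 0.1500 2.8200 0.0900 0.0000] k=[0 0 3 28 3 0 5 0 0]
t=5: x=[0.0000 0.0900 3.6600 26.5000 3.6600 0.2400 4.7000 0.1500 0.0000] k=[0 0 6 25 1 3 5 3 0]
t=6: x=[0.0000 0.1800 6.3900 23.7100 1.7800 3.0000 4.8800 2.9700 0.0900] k=[0 0 4 27 1 1 3 4 0]
t=7: x=[0.0000 0.1200 4.5700 25.5300 1.7800 1.0600 2.9700 3.8500 0.1200] k=[0 0 2 26 4 4 1 7 0]
t=8: x=[0.0000 0.0600 2.6600 24.6200 4.6600 3.9100 1.2700 6.6100 0.2100] k=[0 2 0 25 2 3 0 4 0]
t=9: x=[0.0600 1.8800 0.8100 23.5600 2.7200 2.8800 0.2100 3.7600 0.1200] k=[3 1 2 21 6 0 0 4 0]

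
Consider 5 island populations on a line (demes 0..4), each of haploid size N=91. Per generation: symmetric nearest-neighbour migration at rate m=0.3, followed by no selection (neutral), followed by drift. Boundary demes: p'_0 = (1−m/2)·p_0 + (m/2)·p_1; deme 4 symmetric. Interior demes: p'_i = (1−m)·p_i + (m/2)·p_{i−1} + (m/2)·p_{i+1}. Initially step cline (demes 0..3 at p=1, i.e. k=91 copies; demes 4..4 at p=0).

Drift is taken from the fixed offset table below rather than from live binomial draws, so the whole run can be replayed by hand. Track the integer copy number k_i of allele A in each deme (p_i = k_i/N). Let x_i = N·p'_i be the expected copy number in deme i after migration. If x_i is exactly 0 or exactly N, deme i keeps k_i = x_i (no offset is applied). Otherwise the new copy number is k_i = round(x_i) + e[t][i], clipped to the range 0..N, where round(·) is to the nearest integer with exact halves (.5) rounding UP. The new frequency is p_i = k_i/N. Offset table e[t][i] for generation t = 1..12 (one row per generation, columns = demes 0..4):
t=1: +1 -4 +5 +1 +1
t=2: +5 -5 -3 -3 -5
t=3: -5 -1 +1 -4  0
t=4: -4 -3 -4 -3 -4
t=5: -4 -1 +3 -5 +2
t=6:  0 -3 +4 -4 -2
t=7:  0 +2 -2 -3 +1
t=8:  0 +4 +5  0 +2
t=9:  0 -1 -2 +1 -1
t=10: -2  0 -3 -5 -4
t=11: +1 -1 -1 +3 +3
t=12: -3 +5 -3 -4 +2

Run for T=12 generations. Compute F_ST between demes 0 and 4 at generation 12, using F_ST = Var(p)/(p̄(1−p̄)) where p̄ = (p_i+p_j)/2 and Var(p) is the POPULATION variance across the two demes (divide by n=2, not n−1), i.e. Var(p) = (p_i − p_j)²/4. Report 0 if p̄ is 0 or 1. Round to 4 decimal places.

t=0: k=[91 91 91 91 0]
t=1: x=[91.0000 91.0000 91.0000 77.3500 13.6500] k=[91 91 91 78 15]
t=2: x=[91.0000 91.0000 89.0500 70.5000 24.4500] k=[91 91 86 68 19]
t=3: x=[91.0000 90.2500 84.0500 63.3500 26.3500] k=[91 89 85 59 26]
t=4: x=[90.7000 88.7000 81.7000 57.9500 30.9500] k=[87 86 78 55 27]
t=5: x=[86.8500 84.9500 75.7500 54.2500 31.2000] k=[83 84 79 49 33]
t=6: x=[83.1500 83.1000 75.2500 51.1000 35.4000] k=[83 80 79 47 33]
t=7: x=[82.5500 80.3000 74.3500 49.7000 35.1000] k=[83 82 72 47 36]
t=8: x=[82.8500 80.6500 69.7500 49.1000 37.6500] k=[83 85 75 49 40]
t=9: x=[83.3000 83.2000 72.6000 51.5500 41.3500] k=[83 82 71 53 40]
t=10: x=[82.8500 80.5000 69.9500 53.7500 41.9500] k=[81 81 67 49 38]
t=11: x=[81.0000 78.9000 66.4000 50.0500 39.6500] k=[82 78 65 53 43]
t=12: x=[81.4000 76.6500 65.1500 53.3000 44.5000] k=[78 82 62 49 47]

0.1349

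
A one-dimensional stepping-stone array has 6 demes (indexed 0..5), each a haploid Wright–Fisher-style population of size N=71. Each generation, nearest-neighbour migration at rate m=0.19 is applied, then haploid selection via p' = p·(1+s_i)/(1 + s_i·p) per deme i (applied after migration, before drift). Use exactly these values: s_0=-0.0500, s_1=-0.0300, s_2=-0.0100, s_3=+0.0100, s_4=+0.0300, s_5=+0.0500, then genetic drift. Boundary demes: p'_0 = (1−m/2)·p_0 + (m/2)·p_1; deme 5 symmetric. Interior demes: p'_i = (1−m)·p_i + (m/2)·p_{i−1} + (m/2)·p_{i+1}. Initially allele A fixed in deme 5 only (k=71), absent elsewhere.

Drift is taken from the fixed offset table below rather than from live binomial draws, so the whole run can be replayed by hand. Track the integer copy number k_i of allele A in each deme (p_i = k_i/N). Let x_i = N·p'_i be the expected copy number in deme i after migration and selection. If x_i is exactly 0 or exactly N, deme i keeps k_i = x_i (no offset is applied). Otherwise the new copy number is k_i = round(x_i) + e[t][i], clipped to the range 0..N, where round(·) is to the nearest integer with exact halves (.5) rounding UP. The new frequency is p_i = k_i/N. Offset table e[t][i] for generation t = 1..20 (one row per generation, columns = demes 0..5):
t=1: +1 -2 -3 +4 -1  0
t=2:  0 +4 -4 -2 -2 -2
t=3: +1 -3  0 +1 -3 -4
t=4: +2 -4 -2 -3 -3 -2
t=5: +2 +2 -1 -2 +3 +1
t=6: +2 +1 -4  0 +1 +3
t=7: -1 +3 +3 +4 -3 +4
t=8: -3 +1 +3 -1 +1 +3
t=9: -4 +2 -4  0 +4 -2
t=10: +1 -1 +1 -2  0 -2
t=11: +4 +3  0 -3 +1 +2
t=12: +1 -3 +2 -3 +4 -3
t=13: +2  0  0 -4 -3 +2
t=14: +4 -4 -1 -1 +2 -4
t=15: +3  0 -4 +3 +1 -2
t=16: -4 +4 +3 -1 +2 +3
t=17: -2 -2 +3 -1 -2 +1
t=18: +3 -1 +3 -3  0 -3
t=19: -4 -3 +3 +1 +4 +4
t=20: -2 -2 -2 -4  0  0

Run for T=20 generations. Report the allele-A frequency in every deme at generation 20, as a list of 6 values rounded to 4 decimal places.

[0.0000, 0.0000, 0.1408, 0.1408, 0.4225, 0.5493]

t=0: k=[0 0 0 0 0 71]
t=1: x=[0.0000 0.0000 0.0000 0.0000 6.9276 64.5470] k=[0 0 0 0 6 65]
t=2: x=[0.0000 0.0000 0.0000 0.5757 11.3133 59.8609] k=[0 0 0 0 9 58]
t=3: x=[0.0000 0.0000 0.0000 0.8634 13.1131 53.9842] k=[0 0 0 2 10 50]
t=4: x=[0.0000 0.0000 0.1881 2.5948 13.3576 46.9814] k=[0 0 0 0 10 45]
t=5: x=[0.0000 0.0000 0.0000 0.9594 12.6799 42.5111] k=[0 0 0 0 16 44]
t=6: x=[0.0000 0.0000 0.0000 1.5349 17.5273 42.1791] k=[0 0 0 2 19 45]
t=7: x=[0.0000 0.0000 0.1881 3.4576 20.2805 43.3579] k=[0 0 3 7 17 47]
t=8: x=[0.0000 0.2765 3.0654 7.6376 19.3128 44.9596] k=[0 1 6 7 20 48]
t=9: x=[0.0903 1.3394 5.5682 8.2120 21.8698 46.1340] k=[0 3 2 8 26 44]
t=10: x=[0.2708 2.5442 2.6393 9.2195 26.4890 43.1203] k=[1 2 4 7 26 41]
t=11: x=[1.0411 2.0340 4.0564 8.5949 26.1060 40.4271] k=[5 5 4 6 27 42]
t=12: x=[4.7668 4.7677 4.2447 7.8744 26.9222 41.4202] k=[6 2 6 5 31 38]
t=13: x=[5.3602 2.6803 5.4740 7.6325 29.7044 38.1975] k=[7 3 5 4 27 40]
t=14: x=[6.3185 3.4681 4.6710 6.3372 26.5394 39.6216] k=[10 0 4 5 29 36]
t=15: x=[8.6526 1.2908 3.6798 7.2495 27.8839 36.2009] k=[12 1 0 10 29 34]
t=16: x=[10.4882 1.8931 1.0347 10.9468 28.1707 34.3893] k=[6 6 4 10 30 37]
t=17: x=[5.7242 5.6496 4.7156 11.4251 29.2722 37.1999] k=[4 4 8 10 27 38]
t=18: x=[3.8107 4.2565 7.7404 11.5207 26.9222 37.8185] k=[7 3 11 9 27 35]
t=19: x=[6.3185 4.0228 9.9636 10.9921 26.5394 35.1055] k=[2 1 13 12 31 39]
t=20: x=[1.8122 2.1700 11.6667 14.0116 30.4680 39.0991] k=[0 0 10 10 30 39]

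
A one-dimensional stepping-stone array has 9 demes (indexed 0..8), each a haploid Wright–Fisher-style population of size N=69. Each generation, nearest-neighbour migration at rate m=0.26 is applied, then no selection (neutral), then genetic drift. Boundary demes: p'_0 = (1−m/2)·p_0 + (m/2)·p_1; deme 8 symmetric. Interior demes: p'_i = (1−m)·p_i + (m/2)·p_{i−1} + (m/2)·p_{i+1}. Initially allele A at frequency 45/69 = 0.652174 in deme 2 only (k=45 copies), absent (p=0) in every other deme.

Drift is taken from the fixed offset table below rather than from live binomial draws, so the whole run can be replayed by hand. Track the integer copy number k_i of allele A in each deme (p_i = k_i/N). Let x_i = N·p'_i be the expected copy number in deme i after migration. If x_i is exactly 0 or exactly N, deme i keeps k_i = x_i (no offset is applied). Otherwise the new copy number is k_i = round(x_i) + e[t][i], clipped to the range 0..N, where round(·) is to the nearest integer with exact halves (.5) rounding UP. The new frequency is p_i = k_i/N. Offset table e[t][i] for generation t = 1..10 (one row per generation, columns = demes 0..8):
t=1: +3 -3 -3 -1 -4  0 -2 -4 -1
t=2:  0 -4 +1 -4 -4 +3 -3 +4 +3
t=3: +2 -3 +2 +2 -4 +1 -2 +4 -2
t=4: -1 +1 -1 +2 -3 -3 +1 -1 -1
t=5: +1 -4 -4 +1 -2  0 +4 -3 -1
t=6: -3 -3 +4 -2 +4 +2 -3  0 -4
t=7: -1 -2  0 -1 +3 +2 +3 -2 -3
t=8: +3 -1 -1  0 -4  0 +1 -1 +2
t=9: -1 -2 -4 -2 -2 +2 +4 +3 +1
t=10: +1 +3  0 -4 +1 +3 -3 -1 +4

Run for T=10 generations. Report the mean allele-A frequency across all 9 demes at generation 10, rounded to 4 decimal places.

t=0: k=[0 0 45 0 0 0 0 0 0]
t=1: x=[0.0000 5.8500 33.3000 5.8500 0.0000 0.0000 0.0000 0.0000 0.0000] k=[0 3 30 5 0 0 0 0 0]
t=2: x=[0.3900 6.1200 23.2400 7.6000 0.6500 0.0000 0.0000 0.0000 0.0000] k=[0 2 24 4 0 0 0 0 0]
t=3: x=[0.2600 4.6000 18.5400 6.0800 0.5200 0.0000 0.0000 0.0000 0.0000] k=[2 2 21 8 0 0 0 0 0]
t=4: x=[2.0000 4.4700 16.8400 8.6500 1.0400 0.0000 0.0000 0.0000 0.0000] k=[1 5 16 11 0 0 0 0 0]
t=5: x=[1.5200 5.9100 13.9200 10.2200 1.4300 0.0000 0.0000 0.0000 0.0000] k=[3 2 10 11 0 0 0 0 0]
t=6: x=[2.8700 3.1700 9.0900 9.4400 1.4300 0.0000 0.0000 0.0000 0.0000] k=[0 0 13 7 5 0 0 0 0]
t=7: x=[0.0000 1.6900 10.5300 7.5200 4.6100 0.6500 0.0000 0.0000 0.0000] k=[0 0 11 7 8 3 0 0 0]
t=8: x=[0.0000 1.4300 9.0500 7.6500 7.2200 3.2600 0.3900 0.0000 0.0000] k=[0 0 8 8 3 3 1 0 0]
t=9: x=[0.0000 1.0400 6.9600 7.3500 3.6500 2.7400 1.1300 0.1300 0.0000] k=[0 0 3 5 2 5 5 3 0]
t=10: x=[0.0000 0.3900 2.8700 4.3500 2.7800 4.6100 4.7400 2.8700 0.3900] k=[0 3 3 0 4 8 2 2 4]

0.0419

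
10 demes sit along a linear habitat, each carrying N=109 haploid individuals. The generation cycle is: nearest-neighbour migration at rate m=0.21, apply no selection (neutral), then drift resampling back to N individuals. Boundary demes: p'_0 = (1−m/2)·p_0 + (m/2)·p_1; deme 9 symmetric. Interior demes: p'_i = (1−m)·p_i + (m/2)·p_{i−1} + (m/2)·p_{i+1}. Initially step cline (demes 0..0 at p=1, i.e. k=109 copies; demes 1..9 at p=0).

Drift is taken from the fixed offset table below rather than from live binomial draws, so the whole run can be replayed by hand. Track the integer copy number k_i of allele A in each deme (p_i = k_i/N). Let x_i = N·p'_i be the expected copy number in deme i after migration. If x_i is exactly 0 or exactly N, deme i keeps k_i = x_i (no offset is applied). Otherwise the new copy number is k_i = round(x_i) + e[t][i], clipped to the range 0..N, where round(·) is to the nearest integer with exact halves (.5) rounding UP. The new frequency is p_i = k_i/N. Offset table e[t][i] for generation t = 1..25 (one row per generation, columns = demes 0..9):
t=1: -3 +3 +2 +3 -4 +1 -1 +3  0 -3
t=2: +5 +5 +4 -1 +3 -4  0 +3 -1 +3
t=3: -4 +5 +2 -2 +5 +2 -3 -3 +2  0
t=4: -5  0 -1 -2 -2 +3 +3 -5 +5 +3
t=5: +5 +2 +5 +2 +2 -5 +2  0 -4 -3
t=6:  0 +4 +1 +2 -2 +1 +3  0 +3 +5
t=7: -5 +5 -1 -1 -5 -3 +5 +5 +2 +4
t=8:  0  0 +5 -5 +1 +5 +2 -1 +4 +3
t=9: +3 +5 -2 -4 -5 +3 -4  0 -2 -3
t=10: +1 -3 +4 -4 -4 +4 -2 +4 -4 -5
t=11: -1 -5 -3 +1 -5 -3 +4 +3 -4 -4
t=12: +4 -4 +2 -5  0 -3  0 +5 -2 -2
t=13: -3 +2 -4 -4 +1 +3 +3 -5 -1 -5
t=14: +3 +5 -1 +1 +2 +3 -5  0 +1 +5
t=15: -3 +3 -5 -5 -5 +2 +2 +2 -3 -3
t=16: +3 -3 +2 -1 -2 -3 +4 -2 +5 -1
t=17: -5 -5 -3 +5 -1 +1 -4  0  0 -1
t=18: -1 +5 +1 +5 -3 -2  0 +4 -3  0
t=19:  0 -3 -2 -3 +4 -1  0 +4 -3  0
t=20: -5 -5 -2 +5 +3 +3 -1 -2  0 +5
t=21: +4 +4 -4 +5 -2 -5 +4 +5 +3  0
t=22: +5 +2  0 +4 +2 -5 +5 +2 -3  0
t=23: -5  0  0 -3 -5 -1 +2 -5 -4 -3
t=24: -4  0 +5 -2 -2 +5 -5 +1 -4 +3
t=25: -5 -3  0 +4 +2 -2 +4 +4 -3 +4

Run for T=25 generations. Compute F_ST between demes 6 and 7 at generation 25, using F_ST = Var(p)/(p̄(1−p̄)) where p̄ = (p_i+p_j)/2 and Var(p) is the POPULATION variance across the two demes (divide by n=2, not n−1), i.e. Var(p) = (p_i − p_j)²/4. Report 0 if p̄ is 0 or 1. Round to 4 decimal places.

0.0003

t=0: k=[109 0 0 0 0 0 0 0 0 0]
t=1: x=[97.5550 11.4450 0.0000 0.0000 0.0000 0.0000 0.0000 0.0000 0.0000 0.0000] k=[95 14 0 0 0 0 0 0 0 0]
t=2: x=[86.4950 21.0350 1.4700 0.0000 0.0000 0.0000 0.0000 0.0000 0.0000 0.0000] k=[91 26 5 0 0 0 0 0 0 0]
t=3: x=[84.1750 30.6200 6.6800 0.5250 0.0000 0.0000 0.0000 0.0000 0.0000 0.0000] k=[80 36 9 0 0 0 0 0 0 0]
t=4: x=[75.3800 37.7850 10.8900 0.9450 0.0000 0.0000 0.0000 0.0000 0.0000 0.0000] k=[70 38 10 0 0 0 0 0 0 0]
t=5: x=[66.6400 38.4200 11.8900 1.0500 0.0000 0.0000 0.0000 0.0000 0.0000 0.0000] k=[72 40 17 3 0 0 0 0 0 0]
t=6: x=[68.6400 40.9450 17.9450 4.1550 0.3150 0.0000 0.0000 0.0000 0.0000 0.0000] k=[69 45 19 6 0 0 0 0 0 0]
t=7: x=[66.4800 44.7900 20.3650 6.7350 0.6300 0.0000 0.0000 0.0000 0.0000 0.0000] k=[61 50 19 6 0 0 0 0 0 0]
t=8: x=[59.8450 47.9000 20.8900 6.7350 0.6300 0.0000 0.0000 0.0000 0.0000 0.0000] k=[60 48 26 2 2 0 0 0 0 0]
t=9: x=[58.7400 46.9500 25.7900 4.5200 1.7900 0.2100 0.0000 0.0000 0.0000 0.0000] k=[62 52 24 1 0 3 0 0 0 0]
t=10: x=[60.9500 50.1100 24.5250 3.3100 0.4200 2.3700 0.3150 0.0000 0.0000 0.0000] k=[62 47 29 0 0 6 0 0 0 0]
t=11: x=[60.4250 46.6850 27.8450 3.0450 0.6300 4.7400 0.6300 0.0000 0.0000 0.0000] k=[59 42 25 4 0 2 5 0 0 0]
t=12: x=[57.2150 42.0000 24.5800 5.7850 0.6300 2.1050 4.1600 0.5250 0.0000 0.0000] k=[61 38 27 1 1 0 4 6 0 0]
t=13: x=[58.5850 39.2600 25.4250 3.7300 0.8950 0.5250 3.7900 5.1600 0.6300 0.0000] k=[56 41 21 0 2 4 7 0 0 0]
t=14: x=[54.4250 40.4750 20.8950 2.4150 2.0000 4.1050 5.9500 0.7350 0.0000 0.0000] k=[57 45 20 3 4 7 1 1 0 0]
t=15: x=[55.7400 43.6350 20.8400 4.8900 4.2100 6.0550 1.6300 0.8950 0.1050 0.0000] k=[53 47 16 0 0 8 4 3 0 0]
t=16: x=[52.3700 44.3750 17.5750 1.6800 0.8400 6.7400 4.3150 2.7900 0.3150 0.0000] k=[55 41 20 1 0 4 8 1 5 0]
t=17: x=[53.5300 40.2650 20.2100 2.8900 0.5250 4.0000 6.8450 2.1550 4.0550 0.5250] k=[49 35 17 8 0 5 3 2 4 0]
t=18: x=[47.5300 34.5800 17.9450 8.1050 1.3650 4.2650 3.1050 2.3150 3.3700 0.4200] k=[47 40 19 13 0 2 3 6 0 0]
t=19: x=[46.2650 38.5300 20.5750 12.2650 1.5750 1.8950 3.2100 5.0550 0.6300 0.0000] k=[46 36 19 9 6 1 3 9 0 0]
t=20: x=[44.9500 35.2650 19.7350 9.7350 5.7900 1.7350 3.4200 7.4250 0.9450 0.0000] k=[40 30 18 15 9 5 2 5 1 0]
t=21: x=[38.9500 29.7900 18.9450 14.6850 9.2100 5.1050 2.6300 4.2650 1.3150 0.1050] k=[43 34 15 20 7 0 7 9 4 0]
t=22: x=[42.0550 32.9500 17.5200 18.1100 7.6300 1.4700 6.4750 8.2650 4.1050 0.4200] k=[47 35 18 22 10 0 11 10 1 0]
t=23: x=[45.7400 34.4750 20.2050 20.3200 10.2100 2.2050 9.7400 9.1600 1.8400 0.1050] k=[41 34 20 17 5 1 12 4 0 0]
t=24: x=[40.2650 33.2650 21.1550 16.0550 5.8400 2.5750 10.0050 4.4200 0.4200 0.0000] k=[36 33 26 14 4 8 5 5 0 0]
t=25: x=[35.6850 32.5800 25.4750 14.2100 5.4700 7.2650 5.3150 4.4750 0.5250 0.0000] k=[31 30 25 18 7 5 9 8 0 0]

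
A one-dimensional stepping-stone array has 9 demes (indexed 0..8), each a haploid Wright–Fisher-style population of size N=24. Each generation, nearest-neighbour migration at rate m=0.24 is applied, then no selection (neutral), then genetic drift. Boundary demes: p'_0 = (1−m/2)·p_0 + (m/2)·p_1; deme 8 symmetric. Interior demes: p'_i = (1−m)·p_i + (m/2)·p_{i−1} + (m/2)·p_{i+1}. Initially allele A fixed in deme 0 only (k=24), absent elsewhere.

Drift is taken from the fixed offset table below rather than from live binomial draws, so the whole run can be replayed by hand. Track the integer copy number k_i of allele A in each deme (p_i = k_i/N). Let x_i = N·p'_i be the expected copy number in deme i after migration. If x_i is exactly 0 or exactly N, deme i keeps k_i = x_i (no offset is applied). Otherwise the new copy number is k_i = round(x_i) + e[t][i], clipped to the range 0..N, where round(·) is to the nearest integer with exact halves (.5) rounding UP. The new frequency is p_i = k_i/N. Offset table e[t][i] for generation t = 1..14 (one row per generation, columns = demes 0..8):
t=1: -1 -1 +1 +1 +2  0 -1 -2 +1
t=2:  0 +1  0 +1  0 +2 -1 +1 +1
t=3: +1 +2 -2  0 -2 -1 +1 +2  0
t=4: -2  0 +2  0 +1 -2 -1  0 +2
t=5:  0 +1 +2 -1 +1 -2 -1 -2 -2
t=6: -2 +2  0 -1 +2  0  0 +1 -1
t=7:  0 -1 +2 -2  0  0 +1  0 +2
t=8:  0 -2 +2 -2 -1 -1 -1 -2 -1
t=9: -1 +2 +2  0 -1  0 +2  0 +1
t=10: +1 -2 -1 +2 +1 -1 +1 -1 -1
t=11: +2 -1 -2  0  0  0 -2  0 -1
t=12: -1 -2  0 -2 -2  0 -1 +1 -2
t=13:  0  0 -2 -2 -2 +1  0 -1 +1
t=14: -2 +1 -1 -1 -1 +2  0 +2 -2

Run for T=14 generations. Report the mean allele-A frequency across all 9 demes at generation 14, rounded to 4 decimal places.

0.0787

t=0: k=[24 0 0 0 0 0 0 0 0]
t=1: x=[21.1200 2.8800 0.0000 0.0000 0.0000 0.0000 0.0000 0.0000 0.0000] k=[20 2 0 0 0 0 0 0 0]
t=2: x=[17.8400 3.9200 0.2400 0.0000 0.0000 0.0000 0.0000 0.0000 0.0000] k=[18 5 0 0 0 0 0 0 0]
t=3: x=[16.4400 5.9600 0.6000 0.0000 0.0000 0.0000 0.0000 0.0000 0.0000] k=[17 8 0 0 0 0 0 0 0]
t=4: x=[15.9200 8.1200 0.9600 0.0000 0.0000 0.0000 0.0000 0.0000 0.0000] k=[14 8 3 0 0 0 0 0 0]
t=5: x=[13.2800 8.1200 3.2400 0.3600 0.0000 0.0000 0.0000 0.0000 0.0000] k=[13 9 5 0 0 0 0 0 0]
t=6: x=[12.5200 9.0000 4.8800 0.6000 0.0000 0.0000 0.0000 0.0000 0.0000] k=[11 11 5 0 0 0 0 0 0]
t=7: x=[11.0000 10.2800 5.1200 0.6000 0.0000 0.0000 0.0000 0.0000 0.0000] k=[11 9 7 0 0 0 0 0 0]
t=8: x=[10.7600 9.0000 6.4000 0.8400 0.0000 0.0000 0.0000 0.0000 0.0000] k=[11 7 8 0 0 0 0 0 0]
t=9: x=[10.5200 7.6000 6.9200 0.9600 0.0000 0.0000 0.0000 0.0000 0.0000] k=[10 10 9 1 0 0 0 0 0]
t=10: x=[10.0000 9.8800 8.1600 1.8400 0.1200 0.0000 0.0000 0.0000 0.0000] k=[11 8 7 4 1 0 0 0 0]
t=11: x=[10.6400 8.2400 6.7600 4.0000 1.2400 0.1200 0.0000 0.0000 0.0000] k=[13 7 5 4 1 0 0 0 0]
t=12: x=[12.2800 7.4800 5.1200 3.7600 1.2400 0.1200 0.0000 0.0000 0.0000] k=[11 5 5 2 0 0 0 0 0]
t=13: x=[10.2800 5.7200 4.6400 2.1200 0.2400 0.0000 0.0000 0.0000 0.0000] k=[10 6 3 0 0 0 0 0 0]
t=14: x=[9.5200 6.1200 3.0000 0.3600 0.0000 0.0000 0.0000 0.0000 0.0000] k=[8 7 2 0 0 0 0 0 0]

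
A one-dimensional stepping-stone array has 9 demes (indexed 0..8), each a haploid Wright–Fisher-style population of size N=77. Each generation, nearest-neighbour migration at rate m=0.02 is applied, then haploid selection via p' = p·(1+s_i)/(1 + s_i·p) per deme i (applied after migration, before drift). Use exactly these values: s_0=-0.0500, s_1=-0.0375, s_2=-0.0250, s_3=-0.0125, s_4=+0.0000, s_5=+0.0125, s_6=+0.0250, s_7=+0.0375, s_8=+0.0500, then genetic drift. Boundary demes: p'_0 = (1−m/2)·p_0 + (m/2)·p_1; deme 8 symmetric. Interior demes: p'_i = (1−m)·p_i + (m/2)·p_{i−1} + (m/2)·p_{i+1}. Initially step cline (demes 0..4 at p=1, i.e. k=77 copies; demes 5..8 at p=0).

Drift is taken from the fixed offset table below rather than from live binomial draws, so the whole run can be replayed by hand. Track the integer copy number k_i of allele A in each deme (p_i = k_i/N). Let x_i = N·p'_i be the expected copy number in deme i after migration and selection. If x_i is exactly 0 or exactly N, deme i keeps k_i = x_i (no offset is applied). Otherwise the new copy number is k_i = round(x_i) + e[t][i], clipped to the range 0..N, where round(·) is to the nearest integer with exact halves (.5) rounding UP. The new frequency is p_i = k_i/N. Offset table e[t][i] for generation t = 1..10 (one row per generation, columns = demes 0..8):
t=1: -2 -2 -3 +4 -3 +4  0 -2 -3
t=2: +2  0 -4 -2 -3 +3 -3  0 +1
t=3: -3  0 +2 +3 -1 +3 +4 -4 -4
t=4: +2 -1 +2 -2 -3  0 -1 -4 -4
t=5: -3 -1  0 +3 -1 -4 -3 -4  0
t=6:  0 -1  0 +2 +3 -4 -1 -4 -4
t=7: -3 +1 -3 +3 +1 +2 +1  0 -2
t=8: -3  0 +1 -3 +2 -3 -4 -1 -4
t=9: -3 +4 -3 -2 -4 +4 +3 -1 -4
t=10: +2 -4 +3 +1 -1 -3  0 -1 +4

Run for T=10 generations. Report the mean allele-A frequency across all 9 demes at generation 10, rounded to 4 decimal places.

t=0: k=[77 77 77 77 77 0 0 0 0]
t=1: x=[77.0000 77.0000 77.0000 77.0000 76.2300 0.7795 0.0000 0.0000 0.0000] k=[77 77 77 77 73 5 0 0 0]
t=2: x=[77.0000 77.0000 77.0000 76.9595 72.3600 5.6952 0.0512 0.0000 0.0000] k=[77 77 77 75 69 9 0 0 0]
t=3: x=[77.0000 77.0000 76.9795 74.9349 68.4600 9.6140 0.0922 0.0000 0.0000] k=[77 77 77 77 67 13 4 0 0]
t=4: x=[77.0000 77.0000 77.0000 76.8987 66.5600 13.5885 4.1458 0.0415 0.0000] k=[77 77 77 75 64 14 3 0 0]
t=5: x=[77.0000 77.0000 76.9795 74.8843 63.6100 14.5359 3.1538 0.0311 0.0000] k=[77 77 77 77 63 11 0 0 0]
t=6: x=[77.0000 77.0000 77.0000 76.8582 62.6200 11.5313 0.1127 0.0000 0.0000] k=[77 77 77 77 66 8 0 0 0]
t=7: x=[77.0000 77.0000 77.0000 76.8886 65.5300 8.5944 0.0820 0.0000 0.0000] k=[77 77 77 77 67 11 1 0 0]
t=8: x=[77.0000 77.0000 77.0000 76.8987 66.5400 11.5817 1.1169 0.0104 0.0000] k=[77 77 77 74 69 9 0 0 0]
t=9: x=[77.0000 77.0000 76.9692 73.9433 68.4500 9.6140 0.0922 0.0000 0.0000] k=[77 77 74 72 64 14 3 0 0]
t=10: x=[77.0000 76.9688 73.9364 71.8802 63.5800 14.5359 3.1538 0.0311 0.0000] k=[77 73 77 73 63 12 3 0 0]

0.5455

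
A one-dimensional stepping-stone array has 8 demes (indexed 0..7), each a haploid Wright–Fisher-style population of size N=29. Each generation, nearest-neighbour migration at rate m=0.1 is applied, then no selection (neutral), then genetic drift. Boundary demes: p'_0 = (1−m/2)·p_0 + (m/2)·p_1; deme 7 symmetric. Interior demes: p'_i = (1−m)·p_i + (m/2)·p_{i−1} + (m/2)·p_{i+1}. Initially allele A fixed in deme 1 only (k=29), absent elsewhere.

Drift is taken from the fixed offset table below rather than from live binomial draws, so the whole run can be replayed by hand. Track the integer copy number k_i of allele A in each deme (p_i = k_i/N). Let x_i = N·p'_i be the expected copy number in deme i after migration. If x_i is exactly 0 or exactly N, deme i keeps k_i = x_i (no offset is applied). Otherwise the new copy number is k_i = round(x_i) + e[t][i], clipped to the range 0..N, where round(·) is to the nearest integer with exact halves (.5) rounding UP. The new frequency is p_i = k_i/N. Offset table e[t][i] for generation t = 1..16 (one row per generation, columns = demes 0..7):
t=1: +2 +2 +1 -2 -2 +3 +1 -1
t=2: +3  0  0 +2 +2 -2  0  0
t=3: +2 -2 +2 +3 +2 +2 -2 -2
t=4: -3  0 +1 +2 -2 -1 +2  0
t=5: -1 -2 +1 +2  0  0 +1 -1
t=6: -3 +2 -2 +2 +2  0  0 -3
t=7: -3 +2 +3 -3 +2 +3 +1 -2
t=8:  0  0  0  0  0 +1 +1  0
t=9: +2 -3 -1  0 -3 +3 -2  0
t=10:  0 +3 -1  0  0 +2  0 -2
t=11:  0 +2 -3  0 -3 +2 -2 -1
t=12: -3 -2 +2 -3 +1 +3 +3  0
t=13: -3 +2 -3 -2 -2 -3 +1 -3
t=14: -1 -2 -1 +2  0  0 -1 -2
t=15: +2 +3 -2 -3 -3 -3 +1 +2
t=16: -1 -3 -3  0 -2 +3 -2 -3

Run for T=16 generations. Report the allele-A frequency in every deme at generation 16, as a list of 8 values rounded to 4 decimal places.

t=0: k=[0 29 0 0 0 0 0 0]
t=1: x=[1.4500 26.1000 1.4500 0.0000 0.0000 0.0000 0.0000 0.0000] k=[3 28 2 0 0 0 0 0]
t=2: x=[4.2500 25.4500 3.2000 0.1000 0.0000 0.0000 0.0000 0.0000] k=[7 25 3 2 0 0 0 0]
t=3: x=[7.9000 23.0000 4.0500 1.9500 0.1000 0.0000 0.0000 0.0000] k=[10 21 6 5 2 0 0 0]
t=4: x=[10.5500 19.7000 6.7000 4.9000 2.0500 0.1000 0.0000 0.0000] k=[8 20 8 7 0 0 0 0]
t=5: x=[8.6000 18.8000 8.5500 6.7000 0.3500 0.0000 0.0000 0.0000] k=[8 17 10 9 0 0 0 0]
t=6: x=[8.4500 16.2000 10.3000 8.6000 0.4500 0.0000 0.0000 0.0000] k=[5 18 8 11 2 0 0 0]
t=7: x=[5.6500 16.8500 8.6500 10.4000 2.3500 0.1000 0.0000 0.0000] k=[3 19 12 7 4 3 0 0]
t=8: x=[3.8000 17.8500 12.1000 7.1000 4.1000 2.9000 0.1500 0.0000] k=[4 18 12 7 4 4 1 0]
t=9: x=[4.7000 17.0000 12.0500 7.1000 4.1500 3.8500 1.1000 0.0500] k=[7 14 11 7 1 7 0 0]
t=10: x=[7.3500 13.5000 10.9500 6.9000 1.6000 6.3500 0.3500 0.0000] k=[7 17 10 7 2 8 0 0]
t=11: x=[7.5000 16.1500 10.2000 6.9000 2.5500 7.3000 0.4000 0.0000] k=[8 18 7 7 0 9 0 0]
t=12: x=[8.5000 16.9500 7.5500 6.6500 0.8000 8.1000 0.4500 0.0000] k=[6 15 10 4 2 11 3 0]
t=13: x=[6.4500 14.3000 9.9500 4.2000 2.5500 10.1500 3.2500 0.1500] k=[3 16 7 2 1 7 4 0]
t=14: x=[3.6500 14.9000 7.2000 2.2000 1.3500 6.5500 3.9500 0.2000] k=[3 13 6 4 1 7 3 0]
t=15: x=[3.5000 12.1500 6.2500 3.9500 1.4500 6.5000 3.0500 0.1500] k=[6 15 4 1 0 4 4 2]
t=16: x=[6.4500 14.0000 4.4000 1.1000 0.2500 3.8000 3.9000 2.1000] k=[5 11 1 1 0 7 2 0]

[0.1724, 0.3793, 0.0345, 0.0345, 0.0000, 0.2414, 0.0690, 0.0000]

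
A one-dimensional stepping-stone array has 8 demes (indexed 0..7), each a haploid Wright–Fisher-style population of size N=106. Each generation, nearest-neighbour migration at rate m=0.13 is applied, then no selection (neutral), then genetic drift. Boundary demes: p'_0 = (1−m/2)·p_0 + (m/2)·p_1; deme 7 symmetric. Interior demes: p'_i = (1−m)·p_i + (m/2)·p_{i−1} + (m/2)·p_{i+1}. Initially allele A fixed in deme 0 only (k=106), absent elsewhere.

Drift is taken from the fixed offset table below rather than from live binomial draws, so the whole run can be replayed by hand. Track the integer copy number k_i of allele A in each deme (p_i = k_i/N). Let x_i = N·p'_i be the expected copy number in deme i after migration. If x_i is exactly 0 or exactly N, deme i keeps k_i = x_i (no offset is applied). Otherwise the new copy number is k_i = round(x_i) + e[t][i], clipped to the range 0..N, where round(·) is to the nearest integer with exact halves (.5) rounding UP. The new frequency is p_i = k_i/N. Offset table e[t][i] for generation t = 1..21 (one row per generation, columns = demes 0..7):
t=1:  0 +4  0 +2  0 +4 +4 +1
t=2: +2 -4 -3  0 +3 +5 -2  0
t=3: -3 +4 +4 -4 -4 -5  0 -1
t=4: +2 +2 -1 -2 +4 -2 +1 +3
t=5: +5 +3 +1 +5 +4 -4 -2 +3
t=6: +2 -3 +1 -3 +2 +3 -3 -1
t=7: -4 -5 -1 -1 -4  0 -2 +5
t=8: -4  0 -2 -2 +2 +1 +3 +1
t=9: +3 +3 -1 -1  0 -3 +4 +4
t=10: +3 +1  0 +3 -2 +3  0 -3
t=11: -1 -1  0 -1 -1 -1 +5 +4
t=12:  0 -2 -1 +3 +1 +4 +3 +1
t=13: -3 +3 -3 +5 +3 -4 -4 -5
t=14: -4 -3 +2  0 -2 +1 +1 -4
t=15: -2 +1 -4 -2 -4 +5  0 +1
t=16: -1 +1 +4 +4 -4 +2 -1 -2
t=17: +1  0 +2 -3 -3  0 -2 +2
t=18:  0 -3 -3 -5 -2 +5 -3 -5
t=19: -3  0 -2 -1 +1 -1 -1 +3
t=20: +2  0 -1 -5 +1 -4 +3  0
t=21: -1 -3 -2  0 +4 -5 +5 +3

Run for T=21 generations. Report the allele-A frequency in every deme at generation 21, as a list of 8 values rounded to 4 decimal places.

[0.4151, 0.2736, 0.1038, 0.0094, 0.0755, 0.0000, 0.0849, 0.0283]

t=0: k=[106 0 0 0 0 0 0 0]
t=1: x=[99.1100 6.8900 0.0000 0.0000 0.0000 0.0000 0.0000 0.0000] k=[99 11 0 0 0 0 0 0]
t=2: x=[93.2800 16.0050 0.7150 0.0000 0.0000 0.0000 0.0000 0.0000] k=[95 12 0 0 0 0 0 0]
t=3: x=[89.6050 16.6150 0.7800 0.0000 0.0000 0.0000 0.0000 0.0000] k=[87 21 5 0 0 0 0 0]
t=4: x=[82.7100 24.2500 5.7150 0.3250 0.0000 0.0000 0.0000 0.0000] k=[85 26 5 0 0 0 0 0]
t=5: x=[81.1650 28.4700 6.0400 0.3250 0.0000 0.0000 0.0000 0.0000] k=[86 31 7 5 0 0 0 0]
t=6: x=[82.4250 33.0150 8.4300 4.8050 0.3250 0.0000 0.0000 0.0000] k=[84 30 9 2 2 0 0 0]
t=7: x=[80.4900 32.1450 9.9100 2.4550 1.8700 0.1300 0.0000 0.0000] k=[76 27 9 1 0 0 0 0]
t=8: x=[72.8150 29.0150 9.6500 1.4550 0.0650 0.0000 0.0000 0.0000] k=[69 29 8 0 2 0 0 0]
t=9: x=[66.4000 30.2350 8.8450 0.6500 1.7400 0.1300 0.0000 0.0000] k=[69 33 8 0 2 0 0 0]
t=10: x=[66.6600 33.7150 9.1050 0.6500 1.7400 0.1300 0.0000 0.0000] k=[70 35 9 4 0 3 0 0]
t=11: x=[67.7250 35.5850 10.3650 4.0650 0.4550 2.6100 0.1950 0.0000] k=[67 35 10 3 0 2 5 0]
t=12: x=[64.9200 35.4550 11.1700 3.2600 0.3250 2.0650 4.4800 0.3250] k=[65 33 10 6 1 6 7 1]
t=13: x=[62.9200 33.5850 11.2350 5.9350 1.6500 5.7400 6.5450 1.3900] k=[60 37 8 11 5 2 3 0]
t=14: x=[58.5050 36.6100 10.0800 10.4150 5.1950 2.2600 2.7400 0.1950] k=[55 34 12 10 3 3 4 0]
t=15: x=[53.6350 33.9350 13.3000 9.6750 3.4550 3.0650 3.6750 0.2600] k=[52 35 9 8 0 8 4 1]
t=16: x=[50.8950 34.4150 10.6250 7.5450 1.0400 7.2200 4.0650 1.1950] k=[50 35 15 12 0 9 3 0]
t=17: x=[49.0250 34.6750 16.1050 11.4150 1.3650 8.0250 3.1950 0.1950] k=[50 35 18 8 0 8 1 2]
t=18: x=[49.0250 34.8700 18.4550 8.1300 1.0400 7.0250 1.5200 1.9350] k=[49 32 15 3 0 12 0 0]
t=19: x=[47.8950 32.0000 15.3250 3.5850 0.9750 10.4400 0.7800 0.0000] k=[45 32 13 3 2 9 0 0]
t=20: x=[44.1550 31.6100 13.5850 3.5850 2.5200 7.9600 0.5850 0.0000] k=[46 32 13 0 4 4 4 0]
t=21: x=[45.0900 31.6750 13.3900 1.1050 3.7400 4.0000 3.7400 0.2600] k=[44 29 11 1 8 0 9 3]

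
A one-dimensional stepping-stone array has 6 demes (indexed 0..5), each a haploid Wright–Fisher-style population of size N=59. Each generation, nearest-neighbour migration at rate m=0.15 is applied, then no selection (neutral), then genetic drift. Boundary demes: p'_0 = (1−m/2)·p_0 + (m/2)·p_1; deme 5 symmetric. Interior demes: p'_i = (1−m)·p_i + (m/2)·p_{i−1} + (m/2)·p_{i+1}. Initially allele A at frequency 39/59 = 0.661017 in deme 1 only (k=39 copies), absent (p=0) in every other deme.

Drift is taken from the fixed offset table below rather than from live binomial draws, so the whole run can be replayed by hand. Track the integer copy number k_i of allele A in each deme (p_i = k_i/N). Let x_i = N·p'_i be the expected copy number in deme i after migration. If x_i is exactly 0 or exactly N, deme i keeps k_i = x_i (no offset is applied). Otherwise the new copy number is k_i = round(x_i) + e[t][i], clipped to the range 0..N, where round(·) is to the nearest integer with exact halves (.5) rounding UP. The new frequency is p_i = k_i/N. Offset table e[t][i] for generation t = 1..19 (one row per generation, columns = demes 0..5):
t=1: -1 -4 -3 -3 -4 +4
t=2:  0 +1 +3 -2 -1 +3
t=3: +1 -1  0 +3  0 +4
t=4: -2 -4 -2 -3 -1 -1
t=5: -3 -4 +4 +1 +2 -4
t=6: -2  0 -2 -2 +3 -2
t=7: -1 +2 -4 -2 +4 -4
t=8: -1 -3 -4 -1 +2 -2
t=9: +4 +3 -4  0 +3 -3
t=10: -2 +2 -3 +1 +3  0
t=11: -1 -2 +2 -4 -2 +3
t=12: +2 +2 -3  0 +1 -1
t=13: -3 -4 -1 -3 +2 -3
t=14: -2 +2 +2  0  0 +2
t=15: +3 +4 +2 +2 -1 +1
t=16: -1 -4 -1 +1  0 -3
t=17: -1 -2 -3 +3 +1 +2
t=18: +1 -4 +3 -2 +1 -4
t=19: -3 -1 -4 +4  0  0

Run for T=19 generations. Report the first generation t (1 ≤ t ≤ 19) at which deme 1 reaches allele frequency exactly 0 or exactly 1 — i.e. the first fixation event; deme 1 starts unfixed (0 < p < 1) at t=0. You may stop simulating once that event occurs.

18

t=0: k=[0 39 0 0 0 0]
t=1: x=[2.9250 33.1500 2.9250 0.0000 0.0000 0.0000] k=[2 29 0 0 0 0]
t=2: x=[4.0250 24.8000 2.1750 0.0000 0.0000 0.0000] k=[4 26 5 0 0 0]
t=3: x=[5.6500 22.7750 6.2000 0.3750 0.0000 0.0000] k=[7 22 6 3 0 0]
t=4: x=[8.1250 19.6750 6.9750 3.0000 0.2250 0.0000] k=[6 16 5 0 0 0]
t=5: x=[6.7500 14.4250 5.4500 0.3750 0.0000 0.0000] k=[4 10 9 1 0 0]
t=6: x=[4.4500 9.4750 8.4750 1.5250 0.0750 0.0000] k=[2 9 6 0 3 0]
t=7: x=[2.5250 8.2500 5.7750 0.6750 2.5500 0.2250] k=[2 10 2 0 7 0]
t=8: x=[2.6000 8.8000 2.4500 0.6750 5.9500 0.5250] k=[2 6 0 0 8 0]
t=9: x=[2.3000 5.2500 0.4500 0.6000 6.8000 0.6000] k=[6 8 0 1 10 0]
t=10: x=[6.1500 7.2500 0.6750 1.6000 8.5750 0.7500] k=[4 9 0 3 12 1]
t=11: x=[4.3750 7.9500 0.9000 3.4500 10.5000 1.8250] k=[3 6 3 0 9 5]
t=12: x=[3.2250 5.5500 3.0000 0.9000 8.0250 5.3000] k=[5 8 0 1 9 4]
t=13: x=[5.2250 7.1750 0.6750 1.5250 8.0250 4.3750] k=[2 3 0 0 10 1]
t=14: x=[2.0750 2.7000 0.2250 0.7500 8.5750 1.6750] k=[0 5 2 1 9 4]
t=15: x=[0.3750 4.4000 2.1500 1.6750 8.0250 4.3750] k=[3 8 4 4 7 5]
t=16: x=[3.3750 7.3250 4.3000 4.2250 6.6250 5.1500] k=[2 3 3 5 7 2]
t=17: x=[2.0750 2.9250 3.1500 5.0000 6.4750 2.3750] k=[1 1 0 8 7 4]
t=18: x=[1.0000 0.9250 0.6750 7.3250 6.8500 4.2250] k=[2 0 4 5 8 0]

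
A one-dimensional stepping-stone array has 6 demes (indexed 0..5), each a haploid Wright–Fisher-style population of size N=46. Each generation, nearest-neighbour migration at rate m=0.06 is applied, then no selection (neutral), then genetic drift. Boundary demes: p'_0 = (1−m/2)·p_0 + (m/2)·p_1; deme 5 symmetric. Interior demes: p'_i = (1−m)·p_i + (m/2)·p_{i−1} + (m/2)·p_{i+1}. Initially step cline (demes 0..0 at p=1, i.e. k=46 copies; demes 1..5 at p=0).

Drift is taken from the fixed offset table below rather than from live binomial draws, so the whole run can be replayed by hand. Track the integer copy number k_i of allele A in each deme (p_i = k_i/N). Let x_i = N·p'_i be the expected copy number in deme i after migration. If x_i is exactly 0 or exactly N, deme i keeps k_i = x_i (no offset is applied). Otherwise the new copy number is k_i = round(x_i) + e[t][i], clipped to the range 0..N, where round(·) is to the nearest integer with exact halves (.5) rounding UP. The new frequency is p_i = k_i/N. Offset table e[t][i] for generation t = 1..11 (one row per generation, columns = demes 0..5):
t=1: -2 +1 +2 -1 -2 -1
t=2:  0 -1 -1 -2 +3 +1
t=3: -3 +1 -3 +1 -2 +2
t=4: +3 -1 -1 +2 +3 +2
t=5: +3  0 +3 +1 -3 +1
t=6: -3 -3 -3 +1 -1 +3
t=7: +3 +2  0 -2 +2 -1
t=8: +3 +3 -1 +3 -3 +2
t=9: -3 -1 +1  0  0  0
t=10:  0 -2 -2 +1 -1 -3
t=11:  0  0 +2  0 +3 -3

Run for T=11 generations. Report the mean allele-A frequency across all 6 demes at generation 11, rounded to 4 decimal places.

t=0: k=[46 0 0 0 0 0]
t=1: x=[44.6200 1.3800 0.0000 0.0000 0.0000 0.0000] k=[43 2 0 0 0 0]
t=2: x=[41.7700 3.1700 0.0600 0.0000 0.0000 0.0000] k=[42 2 0 0 0 0]
t=3: x=[40.8000 3.1400 0.0600 0.0000 0.0000 0.0000] k=[38 4 0 0 0 0]
t=4: x=[36.9800 4.9000 0.1200 0.0000 0.0000 0.0000] k=[40 4 0 0 0 0]
t=5: x=[38.9200 4.9600 0.1200 0.0000 0.0000 0.0000] k=[42 5 3 0 0 0]
t=6: x=[40.8900 6.0500 2.9700 0.0900 0.0000 0.0000] k=[38 3 0 1 0 0]
t=7: x=[36.9500 3.9600 0.1200 0.9400 0.0300 0.0000] k=[40 6 0 0 2 0]
t=8: x=[38.9800 6.8400 0.1800 0.0600 1.8800 0.0600] k=[42 10 0 3 0 2]
t=9: x=[41.0400 10.6600 0.3900 2.8200 0.1500 1.9400] k=[38 10 1 3 0 2]
t=10: x=[37.1600 10.5700 1.3300 2.8500 0.1500 1.9400] k=[37 9 0 4 0 0]
t=11: x=[36.1600 9.5700 0.3900 3.7600 0.1200 0.0000] k=[36 10 2 4 3 0]

0.1993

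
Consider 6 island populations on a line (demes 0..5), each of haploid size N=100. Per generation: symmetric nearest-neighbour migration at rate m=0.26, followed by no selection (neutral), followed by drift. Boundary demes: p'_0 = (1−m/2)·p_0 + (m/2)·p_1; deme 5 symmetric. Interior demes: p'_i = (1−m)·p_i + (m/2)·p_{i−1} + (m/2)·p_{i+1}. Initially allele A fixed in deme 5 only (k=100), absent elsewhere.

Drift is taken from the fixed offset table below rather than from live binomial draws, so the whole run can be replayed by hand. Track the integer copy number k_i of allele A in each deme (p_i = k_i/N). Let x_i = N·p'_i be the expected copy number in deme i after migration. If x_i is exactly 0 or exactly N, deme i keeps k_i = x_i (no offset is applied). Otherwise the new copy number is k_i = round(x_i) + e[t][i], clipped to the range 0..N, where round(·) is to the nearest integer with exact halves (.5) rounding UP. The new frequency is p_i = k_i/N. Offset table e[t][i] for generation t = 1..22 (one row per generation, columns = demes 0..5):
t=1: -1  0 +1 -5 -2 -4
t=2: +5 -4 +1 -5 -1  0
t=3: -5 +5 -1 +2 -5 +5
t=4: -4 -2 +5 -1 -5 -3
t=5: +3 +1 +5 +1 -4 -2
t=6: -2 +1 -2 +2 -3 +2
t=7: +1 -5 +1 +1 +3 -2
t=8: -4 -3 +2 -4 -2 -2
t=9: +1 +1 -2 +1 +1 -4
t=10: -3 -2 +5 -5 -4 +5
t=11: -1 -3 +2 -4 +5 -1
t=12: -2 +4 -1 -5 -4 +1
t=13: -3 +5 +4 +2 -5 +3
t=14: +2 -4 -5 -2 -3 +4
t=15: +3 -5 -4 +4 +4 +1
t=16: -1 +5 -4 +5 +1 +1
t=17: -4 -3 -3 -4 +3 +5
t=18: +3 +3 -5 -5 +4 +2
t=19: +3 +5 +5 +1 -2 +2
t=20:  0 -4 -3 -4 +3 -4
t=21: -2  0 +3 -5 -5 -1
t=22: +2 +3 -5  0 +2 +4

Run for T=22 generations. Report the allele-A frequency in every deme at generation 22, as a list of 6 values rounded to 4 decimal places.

t=0: k=[0 0 0 0 0 100]
t=1: x=[0.0000 0.0000 0.0000 0.0000 13.0000 87.0000] k=[0 0 0 0 11 83]
t=2: x=[0.0000 0.0000 0.0000 1.4300 18.9300 73.6400] k=[0 0 0 0 18 74]
t=3: x=[0.0000 0.0000 0.0000 2.3400 22.9400 66.7200] k=[0 0 0 4 18 72]
t=4: x=[0.0000 0.0000 0.5200 5.3000 23.2000 64.9800] k=[0 0 6 4 18 62]
t=5: x=[0.0000 0.7800 4.9600 6.0800 21.9000 56.2800] k=[0 2 10 7 18 54]
t=6: x=[0.2600 2.7800 8.5700 8.8200 21.2500 49.3200] k=[0 4 7 11 18 51]
t=7: x=[0.5200 3.8700 7.1300 11.3900 21.3800 46.7100] k=[2 0 8 12 24 45]
t=8: x=[1.7400 1.3000 7.4800 13.0400 25.1700 42.2700] k=[0 0 9 9 23 40]
t=9: x=[0.0000 1.1700 7.8300 10.8200 23.3900 37.7900] k=[0 2 6 12 24 34]
t=10: x=[0.2600 2.2600 6.2600 12.7800 23.7400 32.7000] k=[0 0 11 8 20 38]
t=11: x=[0.0000 1.4300 9.1800 9.9500 20.7800 35.6600] k=[0 0 11 6 26 35]
t=12: x=[0.0000 1.4300 8.9200 9.2500 24.5700 33.8300] k=[0 5 8 4 21 35]
t=13: x=[0.6500 4.7400 7.0900 6.7300 20.6100 33.1800] k=[0 10 11 9 16 36]
t=14: x=[1.3000 8.8300 10.6100 10.1700 17.6900 33.4000] k=[3 5 6 8 15 37]
t=15: x=[3.2600 4.8700 6.1300 8.6500 16.9500 34.1400] k=[6 0 2 13 21 35]
t=16: x=[5.2200 1.0400 3.1700 12.6100 21.7800 33.1800] k=[4 6 0 18 23 34]
t=17: x=[4.2600 4.9600 3.1200 16.3100 23.7800 32.5700] k=[0 2 0 12 27 38]
t=18: x=[0.2600 1.4800 1.8200 12.3900 26.4800 36.5700] k=[3 4 0 7 30 39]
t=19: x=[3.1300 3.3500 1.4300 9.0800 28.1800 37.8300] k=[6 8 6 10 26 40]
t=20: x=[6.2600 7.4800 6.7800 11.5600 25.7400 38.1800] k=[6 3 4 8 29 34]
t=21: x=[5.6100 3.5200 4.3900 10.2100 26.9200 33.3500] k=[4 4 7 5 22 32]
t=22: x=[4.0000 4.3900 6.3500 7.4700 21.0900 30.7000] k=[6 7 1 7 23 35]

[0.0600, 0.0700, 0.0100, 0.0700, 0.2300, 0.3500]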